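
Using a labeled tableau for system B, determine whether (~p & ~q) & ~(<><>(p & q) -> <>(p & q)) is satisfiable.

1. (~p & ~q) & ~(<><>(p & q) -> <>(p & q)), u
2. ~p & ~q, u
3. ~(<><>(p & q) -> <>(p & q)), u
4. ~p, u
5. ~q, u
6. <><>(p & q), u
7. ~<>(p & q), u
8. ~(p & q), u
9. <>(p & q), v
10. ~(p & q), v
11. ~q, v
12. p & q, w
13. p, w
14. q, w
Accessibility: uRu, uRv, vRu, vRv, vRw, wRv, wRw

Satisfiable (open branch found)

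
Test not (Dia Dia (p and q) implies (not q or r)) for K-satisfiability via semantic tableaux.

1. not (Dia Dia (p and q) implies (not q or r)), w0
2. Dia Dia (p and q), w0
3. not (not q or r), w0
4. q, w0
5. not r, w0
6. Dia (p and q), w1
7. p and q, w2
8. p, w2
9. q, w2
Accessibility: w0Rw1, w1Rw2

Satisfiable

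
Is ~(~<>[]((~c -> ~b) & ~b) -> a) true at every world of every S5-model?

Not valid

Tableau for the negation ~<>[]((~c -> ~b) & ~b) -> a:
1. ~<>[]((~c -> ~b) & ~b) -> a, w0
2. a, w0
Accessibility: w0Rw0
The negation has an open branch (countermodel exists).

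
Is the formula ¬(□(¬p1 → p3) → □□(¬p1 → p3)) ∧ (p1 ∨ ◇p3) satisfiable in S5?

1. ¬(□(¬p1 → p3) → □□(¬p1 → p3)) ∧ (p1 ∨ ◇p3), w0
2. ¬(□(¬p1 → p3) → □□(¬p1 → p3)), w0
3. p1 ∨ ◇p3, w0
4. □(¬p1 → p3), w0
5. ¬□□(¬p1 → p3), w0
6. ¬p1 → p3, w0
7. ◇p3, w0
8. p3, w0
9. ¬□(¬p1 → p3), w1
10. ¬p1 → p3, w1
11. p3, w1
12. p3, w2
13. ¬p1 → p3, w2
14. ¬(¬p1 → p3), w3
15. ¬p1, w3
16. ¬p3, w3
17. ¬p1 → p3, w3
18. p3, w3
Accessibility: w0Rw0, w0Rw1, w0Rw2, w0Rw3, w1Rw0, w1Rw1, w1Rw2, w1Rw3, w2Rw0, w2Rw1, w2Rw2, w2Rw3, w3Rw0, w3Rw1, w3Rw2, w3Rw3
Branch closes: p3 and ¬p3 both at w3.
Every branch closes; the branch above is one of them.

Unsatisfiable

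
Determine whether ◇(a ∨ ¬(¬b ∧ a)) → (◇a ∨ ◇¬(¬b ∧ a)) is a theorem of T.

Tableau for the negation ¬(◇(a ∨ ¬(¬b ∧ a)) → (◇a ∨ ◇¬(¬b ∧ a))):
1. ¬(◇(a ∨ ¬(¬b ∧ a)) → (◇a ∨ ◇¬(¬b ∧ a))), u
2. ◇(a ∨ ¬(¬b ∧ a)), u
3. ¬(◇a ∨ ◇¬(¬b ∧ a)), u
4. ¬◇a, u
5. ¬◇¬(¬b ∧ a), u
6. ¬a, u
7. ¬b ∧ a, u
8. ¬b, u
9. a, u
Accessibility: uRu
Branch closes: a and ¬a both at u.
All branches of the negation close; one closing branch shown above.

Yes, valid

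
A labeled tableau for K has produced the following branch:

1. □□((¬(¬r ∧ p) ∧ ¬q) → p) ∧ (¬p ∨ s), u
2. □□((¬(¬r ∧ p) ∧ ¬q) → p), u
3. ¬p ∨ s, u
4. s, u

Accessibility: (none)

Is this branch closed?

No, open

No world carries both an atom and its negation.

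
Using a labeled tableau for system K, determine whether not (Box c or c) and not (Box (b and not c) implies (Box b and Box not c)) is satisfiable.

No, unsatisfiable

1. not (Box c or c) and not (Box (b and not c) implies (Box b and Box not c)), u
2. not (Box c or c), u
3. not (Box (b and not c) implies (Box b and Box not c)), u
4. not Box c, u
5. not c, u
6. Box (b and not c), u
7. not (Box b and Box not c), u
8. not Box not c, u
9. not c, v
10. b and not c, v
11. b, v
12. c, w
13. b and not c, w
14. b, w
15. not c, w
Accessibility: uRv, uRw
Branch closes: c and not c both at w.
(One branch shown.) All branches close.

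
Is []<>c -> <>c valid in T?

Valid in T

Tableau for the negation ~([]<>c -> <>c):
1. ~([]<>c -> <>c), u
2. []<>c, u
3. ~<>c, u
4. <>c, u
5. ~c, u
6. c, v
7. <>c, v
8. ~c, v
Accessibility: uRu, uRv, vRv
Branch closes: c and ~c both at v.
Every branch of the negation's tableau closes; the branch above is one of them.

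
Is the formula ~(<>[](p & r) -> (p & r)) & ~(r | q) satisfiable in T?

1. ~(<>[](p & r) -> (p & r)) & ~(r | q), 0
2. ~(<>[](p & r) -> (p & r)), 0
3. ~(r | q), 0
4. <>[](p & r), 0
5. ~(p & r), 0
6. ~r, 0
7. ~q, 0
8. [](p & r), 1
9. p & r, 1
10. p, 1
11. r, 1
Accessibility: 0R0, 0R1, 1R1

Satisfiable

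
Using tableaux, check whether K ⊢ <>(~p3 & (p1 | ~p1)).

Tableau for the negation ~<>(~p3 & (p1 | ~p1)):
1. ~<>(~p3 & (p1 | ~p1)), w0
The negation has an open branch (countermodel exists).

Invalid (countermodel exists)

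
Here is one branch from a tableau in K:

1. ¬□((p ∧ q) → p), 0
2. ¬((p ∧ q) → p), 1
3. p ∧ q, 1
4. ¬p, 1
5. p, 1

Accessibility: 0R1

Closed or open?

Both p and ¬p appear at 1.

Closed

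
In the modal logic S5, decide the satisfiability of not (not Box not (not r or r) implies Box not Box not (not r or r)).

Unsatisfiable (every branch closes)

1. not (not Box not (not r or r) implies Box not Box not (not r or r)), 0
2. not Box not (not r or r), 0
3. not Box not Box not (not r or r), 0
4. not r or r, 1
5. r, 1
6. Box not (not r or r), 2
7. not (not r or r), 0
8. r, 0
9. not r, 0
Accessibility: 0R0, 0R1, 0R2, 1R0, 1R1, 1R2, 2R0, 2R1, 2R2
Branch closes: r and not r both at 0.
(One branch shown.) All branches close.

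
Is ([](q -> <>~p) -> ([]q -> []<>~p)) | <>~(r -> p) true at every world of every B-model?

Valid

Tableau for the negation ~(([](q -> <>~p) -> ([]q -> []<>~p)) | <>~(r -> p)):
1. ~(([](q -> <>~p) -> ([]q -> []<>~p)) | <>~(r -> p)), w0
2. ~([](q -> <>~p) -> ([]q -> []<>~p)), w0   [~|-rule on 1]
3. ~<>~(r -> p), w0   [~|-rule on 1]
4. [](q -> <>~p), w0   [~->-rule on 2]
5. ~([]q -> []<>~p), w0   [~->-rule on 2]
6. []q, w0   [~->-rule on 5]
7. ~[]<>~p, w0   [~->-rule on 5]
8. r -> p, w0   [~<>-rule on 3 via w0Rw0]
9. q -> <>~p, w0   [[]-rule on 4 via w0Rw0]
10. q, w0   [[]-rule on 6 via w0Rw0]
11. ~r, w0   [->-rule on 8 (branches; this branch)]
12. <>~p, w0   [->-rule on 9 (branches; this branch)]
13. ~<>~p, w1   [~[]-rule on 7: fresh world w1, w0Rw1]
14. r -> p, w1   [~<>-rule on 3 via w0Rw1]
15. q -> <>~p, w1   [[]-rule on 4 via w0Rw1]
16. q, w1   [[]-rule on 6 via w0Rw1]
17. p, w0   [~<>-rule on 13 via w1Rw0]
18. p, w1   [~<>-rule on 13 via w1Rw1]
19. <>~p, w1   [->-rule on 15 (branches; this branch)]
20. ~p, w2   [<>-rule on 12: fresh world w2, w0Rw2]
21. r -> p, w2   [~<>-rule on 3 via w0Rw2]
22. q -> <>~p, w2   [[]-rule on 4 via w0Rw2]
23. q, w2   [[]-rule on 6 via w0Rw2]
24. ~r, w2   [->-rule on 21 (branches; this branch)]
25. <>~p, w2   [->-rule on 22 (branches; this branch)]
26. ~p, w3   [<>-rule on 19: fresh world w3, w1Rw3]
27. p, w3   [~<>-rule on 13 via w1Rw3]
Accessibility: w0Rw0, w0Rw1, w0Rw2, w1Rw0, w1Rw1, w1Rw3, w2Rw0, w2Rw2, w3Rw1, w3Rw3
Branch closes: p and ~p both at w3.
All branches of the negation close; one closing branch shown above.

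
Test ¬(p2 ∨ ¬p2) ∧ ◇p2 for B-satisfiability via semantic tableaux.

1. ¬(p2 ∨ ¬p2) ∧ ◇p2, 0
2. ¬(p2 ∨ ¬p2), 0   [∧-rule on 1]
3. ◇p2, 0   [∧-rule on 1]
4. ¬p2, 0   [¬∨-rule on 2]
5. p2, 0   [¬∨-rule on 2]
Accessibility: 0R0
Branch closes: p2 and ¬p2 both at 0.
Every branch closes; the branch above is one of them.

Unsatisfiable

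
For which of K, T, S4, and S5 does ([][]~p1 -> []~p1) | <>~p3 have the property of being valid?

K-tableau for the negation ~(([][]~p1 -> []~p1) | <>~p3):
1. ~(([][]~p1 -> []~p1) | <>~p3), u
2. ~([][]~p1 -> []~p1), u
3. ~<>~p3, u
4. [][]~p1, u
5. ~[]~p1, u
6. p1, v
7. p3, v
8. []~p1, v
Accessibility: uRv
Complete open branch: countermodel on a K-frame, so not valid in K.
T-tableau for the negation ~(([][]~p1 -> []~p1) | <>~p3):
1. ~(([][]~p1 -> []~p1) | <>~p3), u
2. ~([][]~p1 -> []~p1), u
3. ~<>~p3, u
4. [][]~p1, u
5. ~[]~p1, u
6. p3, u
7. []~p1, u
8. ~p1, u
9. p1, v
10. p3, v
11. []~p1, v
12. ~p1, v
Accessibility: uRu, uRv, vRv
Branch closes: p1 and ~p1 both at v.
Every branch closes (one shown): valid in T, hence also in S4, S5 (every theorem of T is a theorem of S4 and S5).

T, S4, S5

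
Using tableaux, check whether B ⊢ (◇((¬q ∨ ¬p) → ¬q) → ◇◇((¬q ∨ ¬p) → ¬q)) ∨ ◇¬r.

Tableau for the negation ¬((◇((¬q ∨ ¬p) → ¬q) → ◇◇((¬q ∨ ¬p) → ¬q)) ∨ ◇¬r):
1. ¬((◇((¬q ∨ ¬p) → ¬q) → ◇◇((¬q ∨ ¬p) → ¬q)) ∨ ◇¬r), 0
2. ¬(◇((¬q ∨ ¬p) → ¬q) → ◇◇((¬q ∨ ¬p) → ¬q)), 0   [¬∨-rule on 1]
3. ¬◇¬r, 0   [¬∨-rule on 1]
4. ◇((¬q ∨ ¬p) → ¬q), 0   [¬→-rule on 2]
5. ¬◇◇((¬q ∨ ¬p) → ¬q), 0   [¬→-rule on 2]
6. r, 0   [¬◇-rule on 3 via 0R0]
7. ¬◇((¬q ∨ ¬p) → ¬q), 0   [¬◇-rule on 5 via 0R0]
8. ¬((¬q ∨ ¬p) → ¬q), 0   [¬◇-rule on 7 via 0R0]
9. ¬q ∨ ¬p, 0   [¬→-rule on 8]
10. q, 0   [¬→-rule on 8]
11. ¬p, 0   [∨-rule on 9 (branches; this branch)]
12. (¬q ∨ ¬p) → ¬q, 1   [◇-rule on 4: fresh world 1, 0R1]
13. r, 1   [¬◇-rule on 3 via 0R1]
14. ¬◇((¬q ∨ ¬p) → ¬q), 1   [¬◇-rule on 5 via 0R1]
15. ¬((¬q ∨ ¬p) → ¬q), 1   [¬◇-rule on 7 via 0R1]
16. ¬q ∨ ¬p, 1   [¬→-rule on 15]
17. q, 1   [¬→-rule on 15]
18. ¬(¬q ∨ ¬p), 1   [→-rule on 12 (branches; this branch)]
19. p, 1   [¬∨-rule on 18]
20. ¬p, 1   [∨-rule on 16 (branches; this branch)]
Accessibility: 0R0, 0R1, 1R0, 1R1
Branch closes: p and ¬p both at 1.
All branches of the negation close; one closing branch shown above.

Valid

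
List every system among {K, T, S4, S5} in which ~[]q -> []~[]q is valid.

S5

S5-tableau for the negation ~(~[]q -> []~[]q):
1. ~(~[]q -> []~[]q), 0
2. ~[]q, 0
3. ~[]~[]q, 0
4. ~q, 1
5. []q, 2
6. q, 0
7. q, 1
Accessibility: 0R0, 0R1, 0R2, 1R0, 1R1, 1R2, 2R0, 2R1, 2R2
Branch closes: q and ~q both at 1.
Every branch closes (one shown): valid in S5.
S4-tableau for the negation ~(~[]q -> []~[]q):
1. ~(~[]q -> []~[]q), 0
2. ~[]q, 0
3. ~[]~[]q, 0
4. ~q, 1
5. []q, 2
6. q, 2
Accessibility: 0R0, 0R1, 0R2, 1R1, 2R2
Complete open branch: countermodel on an S4-frame, so not valid in S4, nor in K, T (the same frame is also a K-frame and a T-frame).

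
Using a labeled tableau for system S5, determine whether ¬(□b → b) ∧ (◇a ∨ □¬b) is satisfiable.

Unsatisfiable

1. ¬(□b → b) ∧ (◇a ∨ □¬b), 0
2. ¬(□b → b), 0
3. ◇a ∨ □¬b, 0
4. □b, 0
5. ¬b, 0
6. b, 0
Accessibility: 0R0
Branch closes: b and ¬b both at 0.
(One branch shown.) All branches close.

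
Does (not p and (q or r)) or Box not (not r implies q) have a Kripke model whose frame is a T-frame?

1. (not p and (q or r)) or Box not (not r implies q), 0
2. Box not (not r implies q), 0
3. not (not r implies q), 0
4. not r, 0
5. not q, 0
Accessibility: 0R0

Satisfiable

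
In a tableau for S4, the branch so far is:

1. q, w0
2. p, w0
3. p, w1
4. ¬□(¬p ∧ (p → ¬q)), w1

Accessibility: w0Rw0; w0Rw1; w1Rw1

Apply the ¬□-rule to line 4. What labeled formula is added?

a fresh world w2 with w1Rw2, and ¬(¬p ∧ (p → ¬q)) at w2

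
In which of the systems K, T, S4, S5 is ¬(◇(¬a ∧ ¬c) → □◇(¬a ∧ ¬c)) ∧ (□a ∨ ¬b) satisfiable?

S5-tableau for the formula:
1. ¬(◇(¬a ∧ ¬c) → □◇(¬a ∧ ¬c)) ∧ (□a ∨ ¬b), 0
2. ¬(◇(¬a ∧ ¬c) → □◇(¬a ∧ ¬c)), 0
3. □a ∨ ¬b, 0
4. ◇(¬a ∧ ¬c), 0
5. ¬□◇(¬a ∧ ¬c), 0
6. ¬b, 0
7. ¬a ∧ ¬c, 1
8. ¬a, 1
9. ¬c, 1
10. ¬◇(¬a ∧ ¬c), 2
11. ¬(¬a ∧ ¬c), 0
12. ¬(¬a ∧ ¬c), 1
13. ¬(¬a ∧ ¬c), 2
14. c, 0
15. c, 1
Accessibility: 0R0, 0R1, 0R2, 1R0, 1R1, 1R2, 2R0, 2R1, 2R2
Branch closes: c and ¬c both at 1.
Every branch closes (one shown): unsatisfiable in S5.
S4-tableau for the formula:
1. ¬(◇(¬a ∧ ¬c) → □◇(¬a ∧ ¬c)) ∧ (□a ∨ ¬b), 0
2. ¬(◇(¬a ∧ ¬c) → □◇(¬a ∧ ¬c)), 0
3. □a ∨ ¬b, 0
4. ◇(¬a ∧ ¬c), 0
5. ¬□◇(¬a ∧ ¬c), 0
6. ¬b, 0
7. ¬a ∧ ¬c, 1
8. ¬a, 1
9. ¬c, 1
10. ¬◇(¬a ∧ ¬c), 2
11. ¬(¬a ∧ ¬c), 2
12. c, 2
Accessibility: 0R0, 0R1, 0R2, 1R1, 2R2
Complete open branch: satisfiable in S4, hence also in K, T (this S4-model is also a K-model and a T-model).

K, T, S4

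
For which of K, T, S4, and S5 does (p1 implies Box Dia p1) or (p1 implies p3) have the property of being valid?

S4-tableau for the negation not ((p1 implies Box Dia p1) or (p1 implies p3)):
1. not ((p1 implies Box Dia p1) or (p1 implies p3)), w0
2. not (p1 implies Box Dia p1), w0   [neg-or-rule on 1]
3. not (p1 implies p3), w0   [neg-or-rule on 1]
4. p1, w0   [neg-implies-rule on 2]
5. not Box Dia p1, w0   [neg-implies-rule on 2]
6. not p3, w0   [neg-implies-rule on 3]
7. not Dia p1, w1   [neg-Box-rule on 5: fresh world w1, w0Rw1]
8. not p1, w1   [neg-Dia-rule on 7 via w1Rw1]
Accessibility: w0Rw0, w0Rw1, w1Rw1
Complete open branch: countermodel on an S4-frame, so not valid in S4, nor in K, T (the same frame is also a K-frame and a T-frame).
S5-tableau for the negation not ((p1 implies Box Dia p1) or (p1 implies p3)):
1. not ((p1 implies Box Dia p1) or (p1 implies p3)), w0
2. not (p1 implies Box Dia p1), w0   [neg-or-rule on 1]
3. not (p1 implies p3), w0   [neg-or-rule on 1]
4. p1, w0   [neg-implies-rule on 2]
5. not Box Dia p1, w0   [neg-implies-rule on 2]
6. not p3, w0   [neg-implies-rule on 3]
7. not Dia p1, w1   [neg-Box-rule on 5: fresh world w1, w0Rw1]
8. not p1, w0   [neg-Dia-rule on 7 via w1Rw0]
Accessibility: w0Rw0, w0Rw1, w1Rw0, w1Rw1
Branch closes: p1 and not p1 both at w0.
Every branch closes (one shown): valid in S5.

S5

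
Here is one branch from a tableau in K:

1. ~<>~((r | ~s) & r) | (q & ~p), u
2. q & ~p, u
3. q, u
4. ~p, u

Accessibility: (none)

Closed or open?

Open

There is no literal clash: for every atom and world, at most one sign appears.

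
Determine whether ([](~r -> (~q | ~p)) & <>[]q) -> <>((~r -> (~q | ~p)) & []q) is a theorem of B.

Tableau for the negation ~(([](~r -> (~q | ~p)) & <>[]q) -> <>((~r -> (~q | ~p)) & []q)):
1. ~(([](~r -> (~q | ~p)) & <>[]q) -> <>((~r -> (~q | ~p)) & []q)), u
2. [](~r -> (~q | ~p)) & <>[]q, u   [~->-rule on 1]
3. ~<>((~r -> (~q | ~p)) & []q), u   [~->-rule on 1]
4. [](~r -> (~q | ~p)), u   [&-rule on 2]
5. <>[]q, u   [&-rule on 2]
6. ~((~r -> (~q | ~p)) & []q), u   [~<>-rule on 3 via uRu]
7. ~r -> (~q | ~p), u   [[]-rule on 4 via uRu]
8. ~[]q, u   [~&-rule on 6 (branches; this branch)]
9. ~q | ~p, u   [->-rule on 7 (branches; this branch)]
10. ~p, u   [|-rule on 9 (branches; this branch)]
11. []q, v   [<>-rule on 5: fresh world v, uRv]
12. ~((~r -> (~q | ~p)) & []q), v   [~<>-rule on 3 via uRv]
13. ~r -> (~q | ~p), v   [[]-rule on 4 via uRv]
14. q, u   [[]-rule on 11 via vRu]
15. q, v   [[]-rule on 11 via vRv]
16. ~[]q, v   [~&-rule on 12 (branches; this branch)]
17. ~q | ~p, v   [->-rule on 13 (branches; this branch)]
18. ~p, v   [|-rule on 17 (branches; this branch)]
19. ~q, w   [~[]-rule on 8: fresh world w, uRw]
20. ~((~r -> (~q | ~p)) & []q), w   [~<>-rule on 3 via uRw]
21. ~r -> (~q | ~p), w   [[]-rule on 4 via uRw]
22. ~[]q, w   [~&-rule on 20 (branches; this branch)]
23. ~q | ~p, w   [->-rule on 21 (branches; this branch)]
24. ~p, w   [|-rule on 23 (branches; this branch)]
25. ~q, x   [~[]-rule on 16: fresh world x, vRx]
26. q, x   [[]-rule on 11 via vRx]
Accessibility: uRu, uRv, uRw, vRu, vRv, vRx, wRu, wRw, xRv, xRx
Branch closes: q and ~q both at x.
All branches of the negation close; one closing branch shown above.

Valid in B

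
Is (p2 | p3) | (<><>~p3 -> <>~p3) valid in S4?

Tableau for the negation ~((p2 | p3) | (<><>~p3 -> <>~p3)):
1. ~((p2 | p3) | (<><>~p3 -> <>~p3)), w0
2. ~(p2 | p3), w0
3. ~(<><>~p3 -> <>~p3), w0
4. ~p2, w0
5. ~p3, w0
6. <><>~p3, w0
7. ~<>~p3, w0
8. p3, w0
Accessibility: w0Rw0
Branch closes: p3 and ~p3 both at w0.
Every branch of the negation's tableau closes; the branch above is one of them.

Yes, valid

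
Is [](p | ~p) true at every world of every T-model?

Tableau for the negation ~[](p | ~p):
1. ~[](p | ~p), w0
2. ~(p | ~p), w1   [~[]-rule on 1: fresh world w1, w0Rw1]
3. ~p, w1   [~|-rule on 2]
4. p, w1   [~|-rule on 2]
Accessibility: w0Rw0, w0Rw1, w1Rw1
Branch closes: p and ~p both at w1.
All branches of the negation close; one closing branch shown above.

Valid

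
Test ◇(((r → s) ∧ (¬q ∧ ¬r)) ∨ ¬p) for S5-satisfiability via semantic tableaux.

1. ◇(((r → s) ∧ (¬q ∧ ¬r)) ∨ ¬p), u
2. ((r → s) ∧ (¬q ∧ ¬r)) ∨ ¬p, v   [◇-rule on 1: fresh world v, uRv]
3. ¬p, v   [∨-rule on 2 (branches; this branch)]
Accessibility: uRu, uRv, vRu, vRv

Yes, satisfiable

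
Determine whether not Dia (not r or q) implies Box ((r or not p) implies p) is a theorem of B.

Not valid

Tableau for the negation not (not Dia (not r or q) implies Box ((r or not p) implies p)):
1. not (not Dia (not r or q) implies Box ((r or not p) implies p)), 0
2. not Dia (not r or q), 0
3. not Box ((r or not p) implies p), 0
4. not (not r or q), 0
5. r, 0
6. not q, 0
7. not ((r or not p) implies p), 1
8. r or not p, 1
9. not p, 1
10. not (not r or q), 1
11. r, 1
12. not q, 1
Accessibility: 0R0, 0R1, 1R0, 1R1
The negation has an open branch (countermodel exists).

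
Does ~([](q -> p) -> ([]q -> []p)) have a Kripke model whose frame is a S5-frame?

Unsatisfiable

1. ~([](q -> p) -> ([]q -> []p)), w0
2. [](q -> p), w0
3. ~([]q -> []p), w0
4. []q, w0
5. ~[]p, w0
6. q -> p, w0
7. q, w0
8. p, w0
9. ~p, w1
10. q -> p, w1
11. q, w1
12. p, w1
Accessibility: w0Rw0, w0Rw1, w1Rw0, w1Rw1
Branch closes: p and ~p both at w1.
(One branch shown.) All branches close.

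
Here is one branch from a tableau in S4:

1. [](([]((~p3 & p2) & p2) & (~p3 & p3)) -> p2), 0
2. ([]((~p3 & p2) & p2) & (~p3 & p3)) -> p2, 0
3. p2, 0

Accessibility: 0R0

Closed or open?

There is no literal clash: for every atom and world, at most one sign appears.

Open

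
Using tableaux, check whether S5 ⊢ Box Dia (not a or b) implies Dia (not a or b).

Tableau for the negation not (Box Dia (not a or b) implies Dia (not a or b)):
1. not (Box Dia (not a or b) implies Dia (not a or b)), 0
2. Box Dia (not a or b), 0   [neg-implies-rule on 1]
3. not Dia (not a or b), 0   [neg-implies-rule on 1]
4. Dia (not a or b), 0   [Box-rule on 2 via 0R0]
5. not (not a or b), 0   [neg-Dia-rule on 3 via 0R0]
6. a, 0   [neg-or-rule on 5]
7. not b, 0   [neg-or-rule on 5]
8. not a or b, 1   [Dia-rule on 4: fresh world 1, 0R1]
9. Dia (not a or b), 1   [Box-rule on 2 via 0R1]
10. not (not a or b), 1   [neg-Dia-rule on 3 via 0R1]
11. a, 1   [neg-or-rule on 10]
12. not b, 1   [neg-or-rule on 10]
13. b, 1   [or-rule on 8 (branches; this branch)]
Accessibility: 0R0, 0R1, 1R0, 1R1
Branch closes: b and not b both at 1.
Every branch of the negation's tableau closes; the branch above is one of them.

Valid in S5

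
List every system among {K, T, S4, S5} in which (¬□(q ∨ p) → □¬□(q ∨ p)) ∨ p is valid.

S4-tableau for the negation ¬((¬□(q ∨ p) → □¬□(q ∨ p)) ∨ p):
1. ¬((¬□(q ∨ p) → □¬□(q ∨ p)) ∨ p), 0
2. ¬(¬□(q ∨ p) → □¬□(q ∨ p)), 0   [¬∨-rule on 1]
3. ¬p, 0   [¬∨-rule on 1]
4. ¬□(q ∨ p), 0   [¬→-rule on 2]
5. ¬□¬□(q ∨ p), 0   [¬→-rule on 2]
6. ¬(q ∨ p), 1   [¬□-rule on 4: fresh world 1, 0R1]
7. ¬q, 1   [¬∨-rule on 6]
8. ¬p, 1   [¬∨-rule on 6]
9. □(q ∨ p), 2   [¬□-rule on 5: fresh world 2, 0R2]
10. q ∨ p, 2   [□-rule on 9 via 2R2]
11. p, 2   [∨-rule on 10 (branches; this branch)]
Accessibility: 0R0, 0R1, 0R2, 1R1, 2R2
Complete open branch: countermodel on an S4-frame, so not valid in S4, nor in K, T (the same frame is also a K-frame and a T-frame).
S5-tableau for the negation ¬((¬□(q ∨ p) → □¬□(q ∨ p)) ∨ p):
1. ¬((¬□(q ∨ p) → □¬□(q ∨ p)) ∨ p), 0
2. ¬(¬□(q ∨ p) → □¬□(q ∨ p)), 0   [¬∨-rule on 1]
3. ¬p, 0   [¬∨-rule on 1]
4. ¬□(q ∨ p), 0   [¬→-rule on 2]
5. ¬□¬□(q ∨ p), 0   [¬→-rule on 2]
6. ¬(q ∨ p), 1   [¬□-rule on 4: fresh world 1, 0R1]
7. ¬q, 1   [¬∨-rule on 6]
8. ¬p, 1   [¬∨-rule on 6]
9. □(q ∨ p), 2   [¬□-rule on 5: fresh world 2, 0R2]
10. q ∨ p, 0   [□-rule on 9 via 2R0]
11. q ∨ p, 1   [□-rule on 9 via 2R1]
12. q ∨ p, 2   [□-rule on 9 via 2R2]
13. q, 0   [∨-rule on 10 (branches; this branch)]
14. p, 1   [∨-rule on 11 (branches; this branch)]
Accessibility: 0R0, 0R1, 0R2, 1R0, 1R1, 1R2, 2R0, 2R1, 2R2
Branch closes: p and ¬p both at 1.
Every branch closes (one shown): valid in S5.

S5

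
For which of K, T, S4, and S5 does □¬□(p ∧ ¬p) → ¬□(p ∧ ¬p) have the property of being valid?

T, S4, S5

K-tableau for the negation ¬(□¬□(p ∧ ¬p) → ¬□(p ∧ ¬p)):
1. ¬(□¬□(p ∧ ¬p) → ¬□(p ∧ ¬p)), 0
2. □¬□(p ∧ ¬p), 0
3. □(p ∧ ¬p), 0
Complete open branch: countermodel on a K-frame, so not valid in K.
T-tableau for the negation ¬(□¬□(p ∧ ¬p) → ¬□(p ∧ ¬p)):
1. ¬(□¬□(p ∧ ¬p) → ¬□(p ∧ ¬p)), 0
2. □¬□(p ∧ ¬p), 0
3. □(p ∧ ¬p), 0
4. ¬□(p ∧ ¬p), 0
5. p ∧ ¬p, 0
6. p, 0
7. ¬p, 0
Accessibility: 0R0
Branch closes: p and ¬p both at 0.
Every branch closes (one shown): valid in T, hence also in S4, S5 (every theorem of T is a theorem of S4 and S5).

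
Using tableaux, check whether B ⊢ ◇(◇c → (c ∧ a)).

Invalid (countermodel exists)

Tableau for the negation ¬◇(◇c → (c ∧ a)):
1. ¬◇(◇c → (c ∧ a)), w0
2. ¬(◇c → (c ∧ a)), w0   [¬◇-rule on 1 via w0Rw0]
3. ◇c, w0   [¬→-rule on 2]
4. ¬(c ∧ a), w0   [¬→-rule on 2]
5. ¬a, w0   [¬∧-rule on 4 (branches; this branch)]
6. c, w1   [◇-rule on 3: fresh world w1, w0Rw1]
7. ¬(◇c → (c ∧ a)), w1   [¬◇-rule on 1 via w0Rw1]
8. ◇c, w1   [¬→-rule on 7]
9. ¬(c ∧ a), w1   [¬→-rule on 7]
10. ¬a, w1   [¬∧-rule on 9 (branches; this branch)]
11. c, w2   [◇-rule on 8: fresh world w2, w1Rw2]
Accessibility: w0Rw0, w0Rw1, w1Rw0, w1Rw1, w1Rw2, w2Rw1, w2Rw2
The negation has an open branch (countermodel exists).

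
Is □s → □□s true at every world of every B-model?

Not valid

Tableau for the negation ¬(□s → □□s):
1. ¬(□s → □□s), u
2. □s, u   [¬→-rule on 1]
3. ¬□□s, u   [¬→-rule on 1]
4. s, u   [□-rule on 2 via uRu]
5. ¬□s, v   [¬□-rule on 3: fresh world v, uRv]
6. s, v   [□-rule on 2 via uRv]
7. ¬s, w   [¬□-rule on 5: fresh world w, vRw]
Accessibility: uRu, uRv, vRu, vRv, vRw, wRv, wRw
The negation has an open branch (countermodel exists).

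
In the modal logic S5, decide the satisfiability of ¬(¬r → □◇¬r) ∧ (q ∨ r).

No, unsatisfiable

1. ¬(¬r → □◇¬r) ∧ (q ∨ r), u
2. ¬(¬r → □◇¬r), u
3. q ∨ r, u
4. ¬r, u
5. ¬□◇¬r, u
6. q, u
7. ¬◇¬r, v
8. r, u
Accessibility: uRu, uRv, vRu, vRv
Branch closes: r and ¬r both at u.
Every branch closes; the branch above is one of them.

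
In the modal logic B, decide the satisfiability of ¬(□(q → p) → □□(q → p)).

Yes, satisfiable

1. ¬(□(q → p) → □□(q → p)), w0
2. □(q → p), w0   [¬→-rule on 1]
3. ¬□□(q → p), w0   [¬→-rule on 1]
4. q → p, w0   [□-rule on 2 via w0Rw0]
5. p, w0   [→-rule on 4 (branches; this branch)]
6. ¬□(q → p), w1   [¬□-rule on 3: fresh world w1, w0Rw1]
7. q → p, w1   [□-rule on 2 via w0Rw1]
8. p, w1   [→-rule on 7 (branches; this branch)]
9. ¬(q → p), w2   [¬□-rule on 6: fresh world w2, w1Rw2]
10. q, w2   [¬→-rule on 9]
11. ¬p, w2   [¬→-rule on 9]
Accessibility: w0Rw0, w0Rw1, w1Rw0, w1Rw1, w1Rw2, w2Rw1, w2Rw2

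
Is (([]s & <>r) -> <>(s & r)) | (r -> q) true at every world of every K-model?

Yes, valid

Tableau for the negation ~((([]s & <>r) -> <>(s & r)) | (r -> q)):
1. ~((([]s & <>r) -> <>(s & r)) | (r -> q)), 0
2. ~(([]s & <>r) -> <>(s & r)), 0   [~|-rule on 1]
3. ~(r -> q), 0   [~|-rule on 1]
4. []s & <>r, 0   [~->-rule on 2]
5. ~<>(s & r), 0   [~->-rule on 2]
6. r, 0   [~->-rule on 3]
7. ~q, 0   [~->-rule on 3]
8. []s, 0   [&-rule on 4]
9. <>r, 0   [&-rule on 4]
10. r, 1   [<>-rule on 9: fresh world 1, 0R1]
11. ~(s & r), 1   [~<>-rule on 5 via 0R1]
12. s, 1   [[]-rule on 8 via 0R1]
13. ~r, 1   [~&-rule on 11 (branches; this branch)]
Accessibility: 0R1
Branch closes: r and ~r both at 1.
All branches of the negation close; one closing branch shown above.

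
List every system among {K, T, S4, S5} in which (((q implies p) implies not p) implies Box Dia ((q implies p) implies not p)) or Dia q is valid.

S5

S4-tableau for the negation not ((((q implies p) implies not p) implies Box Dia ((q implies p) implies not p)) or Dia q):
1. not ((((q implies p) implies not p) implies Box Dia ((q implies p) implies not p)) or Dia q), u
2. not (((q implies p) implies not p) implies Box Dia ((q implies p) implies not p)), u
3. not Dia q, u
4. (q implies p) implies not p, u
5. not Box Dia ((q implies p) implies not p), u
6. not q, u
7. not p, u
8. not Dia ((q implies p) implies not p), v
9. not q, v
10. not ((q implies p) implies not p), v
11. q implies p, v
12. p, v
Accessibility: uRu, uRv, vRv
Complete open branch: countermodel on an S4-frame, so not valid in S4, nor in K, T (the same frame is also a K-frame and a T-frame).
S5-tableau for the negation not ((((q implies p) implies not p) implies Box Dia ((q implies p) implies not p)) or Dia q):
1. not ((((q implies p) implies not p) implies Box Dia ((q implies p) implies not p)) or Dia q), u
2. not (((q implies p) implies not p) implies Box Dia ((q implies p) implies not p)), u
3. not Dia q, u
4. (q implies p) implies not p, u
5. not Box Dia ((q implies p) implies not p), u
6. not q, u
7. not p, u
8. not Dia ((q implies p) implies not p), v
9. not q, v
10. not ((q implies p) implies not p), u
11. q implies p, u
12. p, u
Accessibility: uRu, uRv, vRu, vRv
Branch closes: p and not p both at u.
Every branch closes (one shown): valid in S5.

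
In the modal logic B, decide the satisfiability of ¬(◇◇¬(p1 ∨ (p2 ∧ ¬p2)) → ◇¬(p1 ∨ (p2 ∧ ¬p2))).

Satisfiable (open branch found)

1. ¬(◇◇¬(p1 ∨ (p2 ∧ ¬p2)) → ◇¬(p1 ∨ (p2 ∧ ¬p2))), u
2. ◇◇¬(p1 ∨ (p2 ∧ ¬p2)), u
3. ¬◇¬(p1 ∨ (p2 ∧ ¬p2)), u
4. p1 ∨ (p2 ∧ ¬p2), u
5. p1, u
6. ◇¬(p1 ∨ (p2 ∧ ¬p2)), v
7. p1 ∨ (p2 ∧ ¬p2), v
8. p1, v
9. ¬(p1 ∨ (p2 ∧ ¬p2)), w
10. ¬p1, w
11. ¬(p2 ∧ ¬p2), w
12. p2, w
Accessibility: uRu, uRv, vRu, vRv, vRw, wRv, wRw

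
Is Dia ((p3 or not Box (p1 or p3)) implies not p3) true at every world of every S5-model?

Not valid

Tableau for the negation not Dia ((p3 or not Box (p1 or p3)) implies not p3):
1. not Dia ((p3 or not Box (p1 or p3)) implies not p3), 0
2. not ((p3 or not Box (p1 or p3)) implies not p3), 0
3. p3 or not Box (p1 or p3), 0
4. p3, 0
Accessibility: 0R0
The negation has an open branch (countermodel exists).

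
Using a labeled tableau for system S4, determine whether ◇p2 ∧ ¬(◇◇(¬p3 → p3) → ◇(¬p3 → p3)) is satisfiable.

No, unsatisfiable

1. ◇p2 ∧ ¬(◇◇(¬p3 → p3) → ◇(¬p3 → p3)), 0
2. ◇p2, 0
3. ¬(◇◇(¬p3 → p3) → ◇(¬p3 → p3)), 0
4. ◇◇(¬p3 → p3), 0
5. ¬◇(¬p3 → p3), 0
6. ¬(¬p3 → p3), 0
7. ¬p3, 0
8. p2, 1
9. ¬(¬p3 → p3), 1
10. ¬p3, 1
11. ◇(¬p3 → p3), 2
12. ¬(¬p3 → p3), 2
13. ¬p3, 2
14. ¬p3 → p3, 3
15. ¬(¬p3 → p3), 3
16. ¬p3, 3
17. p3, 3
Accessibility: 0R0, 0R1, 0R2, 0R3, 1R1, 2R2, 2R3, 3R3
Branch closes: p3 and ¬p3 both at 3.
All branches of the tableau close; one closing branch shown above.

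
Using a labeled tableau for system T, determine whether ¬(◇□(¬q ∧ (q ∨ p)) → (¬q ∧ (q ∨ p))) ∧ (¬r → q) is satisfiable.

1. ¬(◇□(¬q ∧ (q ∨ p)) → (¬q ∧ (q ∨ p))) ∧ (¬r → q), w0
2. ¬(◇□(¬q ∧ (q ∨ p)) → (¬q ∧ (q ∨ p))), w0
3. ¬r → q, w0
4. ◇□(¬q ∧ (q ∨ p)), w0
5. ¬(¬q ∧ (q ∨ p)), w0
6. q, w0
7. □(¬q ∧ (q ∨ p)), w1
8. ¬q ∧ (q ∨ p), w1
9. ¬q, w1
10. q ∨ p, w1
11. p, w1
Accessibility: w0Rw0, w0Rw1, w1Rw1

Satisfiable (open branch found)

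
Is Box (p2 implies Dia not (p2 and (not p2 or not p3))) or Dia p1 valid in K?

Tableau for the negation not (Box (p2 implies Dia not (p2 and (not p2 or not p3))) or Dia p1):
1. not (Box (p2 implies Dia not (p2 and (not p2 or not p3))) or Dia p1), u
2. not Box (p2 implies Dia not (p2 and (not p2 or not p3))), u
3. not Dia p1, u
4. not (p2 implies Dia not (p2 and (not p2 or not p3))), v
5. p2, v
6. not Dia not (p2 and (not p2 or not p3)), v
7. not p1, v
Accessibility: uRv
The negation has an open branch (countermodel exists).

Invalid (countermodel exists)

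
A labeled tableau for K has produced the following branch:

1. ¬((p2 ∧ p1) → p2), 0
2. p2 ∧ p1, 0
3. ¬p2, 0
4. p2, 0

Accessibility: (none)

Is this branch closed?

Both p2 and ¬p2 appear at 0.

Closed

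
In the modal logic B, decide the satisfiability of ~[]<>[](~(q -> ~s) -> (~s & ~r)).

1. ~[]<>[](~(q -> ~s) -> (~s & ~r)), u
2. ~<>[](~(q -> ~s) -> (~s & ~r)), v
3. ~[](~(q -> ~s) -> (~s & ~r)), u
4. ~[](~(q -> ~s) -> (~s & ~r)), v
5. ~(~(q -> ~s) -> (~s & ~r)), w
6. ~(q -> ~s), w
7. ~(~s & ~r), w
8. q, w
9. s, w
10. r, w
11. ~(~(q -> ~s) -> (~s & ~r)), x
12. ~(q -> ~s), x
13. ~(~s & ~r), x
14. q, x
15. s, x
16. ~[](~(q -> ~s) -> (~s & ~r)), x
17. r, x
18. ~(~(q -> ~s) -> (~s & ~r)), y
19. ~(q -> ~s), y
20. ~(~s & ~r), y
21. q, y
22. s, y
23. r, y
Accessibility: uRu, uRv, uRw, vRu, vRv, vRx, wRu, wRw, xRv, xRx, xRy, yRx, yRy

Satisfiable (open branch found)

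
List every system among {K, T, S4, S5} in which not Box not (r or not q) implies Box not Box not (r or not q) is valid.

S5

S5-tableau for the negation not (not Box not (r or not q) implies Box not Box not (r or not q)):
1. not (not Box not (r or not q) implies Box not Box not (r or not q)), 0
2. not Box not (r or not q), 0
3. not Box not Box not (r or not q), 0
4. r or not q, 1
5. not q, 1
6. Box not (r or not q), 2
7. not (r or not q), 0
8. not r, 0
9. q, 0
10. not (r or not q), 1
11. not r, 1
12. q, 1
Accessibility: 0R0, 0R1, 0R2, 1R0, 1R1, 1R2, 2R0, 2R1, 2R2
Branch closes: q and not q both at 1.
Every branch closes (one shown): valid in S5.
S4-tableau for the negation not (not Box not (r or not q) implies Box not Box not (r or not q)):
1. not (not Box not (r or not q) implies Box not Box not (r or not q)), 0
2. not Box not (r or not q), 0
3. not Box not Box not (r or not q), 0
4. r or not q, 1
5. not q, 1
6. Box not (r or not q), 2
7. not (r or not q), 2
8. not r, 2
9. q, 2
Accessibility: 0R0, 0R1, 0R2, 1R1, 2R2
Complete open branch: countermodel on an S4-frame, so not valid in S4, nor in K, T (the same frame is also a K-frame and a T-frame).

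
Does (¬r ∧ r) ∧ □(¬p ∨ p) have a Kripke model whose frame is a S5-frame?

Unsatisfiable

1. (¬r ∧ r) ∧ □(¬p ∨ p), w0
2. ¬r ∧ r, w0
3. □(¬p ∨ p), w0
4. ¬r, w0
5. r, w0
Accessibility: w0Rw0
Branch closes: r and ¬r both at w0.
Every branch closes; the branch above is one of them.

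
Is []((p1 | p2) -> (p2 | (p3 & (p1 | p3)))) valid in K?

Not valid

Tableau for the negation ~[]((p1 | p2) -> (p2 | (p3 & (p1 | p3)))):
1. ~[]((p1 | p2) -> (p2 | (p3 & (p1 | p3)))), u
2. ~((p1 | p2) -> (p2 | (p3 & (p1 | p3)))), v   [~[]-rule on 1: fresh world v, uRv]
3. p1 | p2, v   [~->-rule on 2]
4. ~(p2 | (p3 & (p1 | p3))), v   [~->-rule on 2]
5. ~p2, v   [~|-rule on 4]
6. ~(p3 & (p1 | p3)), v   [~|-rule on 4]
7. p1, v   [|-rule on 3 (branches; this branch)]
8. ~p3, v   [~&-rule on 6 (branches; this branch)]
Accessibility: uRv
The negation has an open branch (countermodel exists).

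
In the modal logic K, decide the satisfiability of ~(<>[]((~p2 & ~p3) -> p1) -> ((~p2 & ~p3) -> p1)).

1. ~(<>[]((~p2 & ~p3) -> p1) -> ((~p2 & ~p3) -> p1)), u
2. <>[]((~p2 & ~p3) -> p1), u   [~->-rule on 1]
3. ~((~p2 & ~p3) -> p1), u   [~->-rule on 1]
4. ~p2 & ~p3, u   [~->-rule on 3]
5. ~p1, u   [~->-rule on 3]
6. ~p2, u   [&-rule on 4]
7. ~p3, u   [&-rule on 4]
8. []((~p2 & ~p3) -> p1), v   [<>-rule on 2: fresh world v, uRv]
Accessibility: uRv

Satisfiable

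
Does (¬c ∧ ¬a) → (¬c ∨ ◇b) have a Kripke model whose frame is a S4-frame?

Satisfiable (open branch found)

1. (¬c ∧ ¬a) → (¬c ∨ ◇b), u
2. ¬c ∨ ◇b, u   [→-rule on 1 (branches; this branch)]
3. ◇b, u   [∨-rule on 2 (branches; this branch)]
4. b, v   [◇-rule on 3: fresh world v, uRv]
Accessibility: uRu, uRv, vRv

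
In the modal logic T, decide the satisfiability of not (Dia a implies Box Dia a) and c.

1. not (Dia a implies Box Dia a) and c, w0
2. not (Dia a implies Box Dia a), w0   [and-rule on 1]
3. c, w0   [and-rule on 1]
4. Dia a, w0   [neg-implies-rule on 2]
5. not Box Dia a, w0   [neg-implies-rule on 2]
6. a, w1   [Dia-rule on 4: fresh world w1, w0Rw1]
7. not Dia a, w2   [neg-Box-rule on 5: fresh world w2, w0Rw2]
8. not a, w2   [neg-Dia-rule on 7 via w2Rw2]
Accessibility: w0Rw0, w0Rw1, w0Rw2, w1Rw1, w2Rw2

Yes, satisfiable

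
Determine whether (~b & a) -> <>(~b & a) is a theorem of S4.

Valid

Tableau for the negation ~((~b & a) -> <>(~b & a)):
1. ~((~b & a) -> <>(~b & a)), u
2. ~b & a, u   [~->-rule on 1]
3. ~<>(~b & a), u   [~->-rule on 1]
4. ~b, u   [&-rule on 2]
5. a, u   [&-rule on 2]
6. ~(~b & a), u   [~<>-rule on 3 via uRu]
7. ~a, u   [~&-rule on 6 (branches; this branch)]
Accessibility: uRu
Branch closes: a and ~a both at u.
Every branch of the negation's tableau closes; the branch above is one of them.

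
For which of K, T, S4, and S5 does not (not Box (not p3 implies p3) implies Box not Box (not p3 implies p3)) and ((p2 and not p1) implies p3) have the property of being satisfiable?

S5-tableau for the formula:
1. not (not Box (not p3 implies p3) implies Box not Box (not p3 implies p3)) and ((p2 and not p1) implies p3), w0
2. not (not Box (not p3 implies p3) implies Box not Box (not p3 implies p3)), w0
3. (p2 and not p1) implies p3, w0
4. not Box (not p3 implies p3), w0
5. not Box not Box (not p3 implies p3), w0
6. not (p2 and not p1), w0
7. p1, w0
8. not (not p3 implies p3), w1
9. not p3, w1
10. Box (not p3 implies p3), w2
11. not p3 implies p3, w0
12. not p3 implies p3, w1
13. not p3 implies p3, w2
14. p3, w0
15. p3, w1
Accessibility: w0Rw0, w0Rw1, w0Rw2, w1Rw0, w1Rw1, w1Rw2, w2Rw0, w2Rw1, w2Rw2
Branch closes: p3 and not p3 both at w1.
Every branch closes (one shown): unsatisfiable in S5.
S4-tableau for the formula:
1. not (not Box (not p3 implies p3) implies Box not Box (not p3 implies p3)) and ((p2 and not p1) implies p3), w0
2. not (not Box (not p3 implies p3) implies Box not Box (not p3 implies p3)), w0
3. (p2 and not p1) implies p3, w0
4. not Box (not p3 implies p3), w0
5. not Box not Box (not p3 implies p3), w0
6. p3, w0
7. not (not p3 implies p3), w1
8. not p3, w1
9. Box (not p3 implies p3), w2
10. not p3 implies p3, w2
11. p3, w2
Accessibility: w0Rw0, w0Rw1, w0Rw2, w1Rw1, w2Rw2
Complete open branch: satisfiable in S4, hence also in K, T (this S4-model is also a K-model and a T-model).

K, T, S4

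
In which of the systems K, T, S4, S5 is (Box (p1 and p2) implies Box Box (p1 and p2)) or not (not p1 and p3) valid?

T-tableau for the negation not ((Box (p1 and p2) implies Box Box (p1 and p2)) or not (not p1 and p3)):
1. not ((Box (p1 and p2) implies Box Box (p1 and p2)) or not (not p1 and p3)), u
2. not (Box (p1 and p2) implies Box Box (p1 and p2)), u
3. not p1 and p3, u
4. Box (p1 and p2), u
5. not Box Box (p1 and p2), u
6. not p1, u
7. p3, u
8. p1 and p2, u
9. p1, u
10. p2, u
Accessibility: uRu
Branch closes: p1 and not p1 both at u.
Every branch closes (one shown): valid in T, hence also in S4, S5 (every theorem of T is a theorem of S4 and S5).
K-tableau for the negation not ((Box (p1 and p2) implies Box Box (p1 and p2)) or not (not p1 and p3)):
1. not ((Box (p1 and p2) implies Box Box (p1 and p2)) or not (not p1 and p3)), u
2. not (Box (p1 and p2) implies Box Box (p1 and p2)), u
3. not p1 and p3, u
4. Box (p1 and p2), u
5. not Box Box (p1 and p2), u
6. not p1, u
7. p3, u
8. not Box (p1 and p2), v
9. p1 and p2, v
10. p1, v
11. p2, v
12. not (p1 and p2), w
13. not p2, w
Accessibility: uRv, vRw
Complete open branch: countermodel on a K-frame, so not valid in K.

T, S4, S5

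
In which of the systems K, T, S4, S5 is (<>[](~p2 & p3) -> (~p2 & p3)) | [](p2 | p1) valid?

S5

S5-tableau for the negation ~((<>[](~p2 & p3) -> (~p2 & p3)) | [](p2 | p1)):
1. ~((<>[](~p2 & p3) -> (~p2 & p3)) | [](p2 | p1)), 0
2. ~(<>[](~p2 & p3) -> (~p2 & p3)), 0   [~|-rule on 1]
3. ~[](p2 | p1), 0   [~|-rule on 1]
4. <>[](~p2 & p3), 0   [~->-rule on 2]
5. ~(~p2 & p3), 0   [~->-rule on 2]
6. ~p3, 0   [~&-rule on 5 (branches; this branch)]
7. ~(p2 | p1), 1   [~[]-rule on 3: fresh world 1, 0R1]
8. ~p2, 1   [~|-rule on 7]
9. ~p1, 1   [~|-rule on 7]
10. [](~p2 & p3), 2   [<>-rule on 4: fresh world 2, 0R2]
11. ~p2 & p3, 0   [[]-rule on 10 via 2R0]
12. ~p2, 0   [&-rule on 11]
13. p3, 0   [&-rule on 11]
Accessibility: 0R0, 0R1, 0R2, 1R0, 1R1, 1R2, 2R0, 2R1, 2R2
Branch closes: p3 and ~p3 both at 0.
Every branch closes (one shown): valid in S5.
S4-tableau for the negation ~((<>[](~p2 & p3) -> (~p2 & p3)) | [](p2 | p1)):
1. ~((<>[](~p2 & p3) -> (~p2 & p3)) | [](p2 | p1)), 0
2. ~(<>[](~p2 & p3) -> (~p2 & p3)), 0   [~|-rule on 1]
3. ~[](p2 | p1), 0   [~|-rule on 1]
4. <>[](~p2 & p3), 0   [~->-rule on 2]
5. ~(~p2 & p3), 0   [~->-rule on 2]
6. ~p3, 0   [~&-rule on 5 (branches; this branch)]
7. ~(p2 | p1), 1   [~[]-rule on 3: fresh world 1, 0R1]
8. ~p2, 1   [~|-rule on 7]
9. ~p1, 1   [~|-rule on 7]
10. [](~p2 & p3), 2   [<>-rule on 4: fresh world 2, 0R2]
11. ~p2 & p3, 2   [[]-rule on 10 via 2R2]
12. ~p2, 2   [&-rule on 11]
13. p3, 2   [&-rule on 11]
Accessibility: 0R0, 0R1, 0R2, 1R1, 2R2
Complete open branch: countermodel on an S4-frame, so not valid in S4, nor in K, T (the same frame is also a K-frame and a T-frame).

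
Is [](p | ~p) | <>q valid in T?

Valid

Tableau for the negation ~([](p | ~p) | <>q):
1. ~([](p | ~p) | <>q), u
2. ~[](p | ~p), u
3. ~<>q, u
4. ~q, u
5. ~(p | ~p), v
6. ~p, v
7. p, v
Accessibility: uRu, uRv, vRv
Branch closes: p and ~p both at v.
Every branch of the negation's tableau closes; the branch above is one of them.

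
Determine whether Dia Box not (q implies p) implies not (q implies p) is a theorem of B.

Tableau for the negation not (Dia Box not (q implies p) implies not (q implies p)):
1. not (Dia Box not (q implies p) implies not (q implies p)), w0
2. Dia Box not (q implies p), w0   [neg-implies-rule on 1]
3. q implies p, w0   [neg-implies-rule on 1]
4. p, w0   [implies-rule on 3 (branches; this branch)]
5. Box not (q implies p), w1   [Dia-rule on 2: fresh world w1, w0Rw1]
6. not (q implies p), w0   [Box-rule on 5 via w1Rw0]
7. q, w0   [neg-implies-rule on 6]
8. not p, w0   [neg-implies-rule on 6]
Accessibility: w0Rw0, w0Rw1, w1Rw0, w1Rw1
Branch closes: p and not p both at w0.
Every branch of the negation's tableau closes; the branch above is one of them.

Valid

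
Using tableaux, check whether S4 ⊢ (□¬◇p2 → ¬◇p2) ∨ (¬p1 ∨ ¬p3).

Tableau for the negation ¬((□¬◇p2 → ¬◇p2) ∨ (¬p1 ∨ ¬p3)):
1. ¬((□¬◇p2 → ¬◇p2) ∨ (¬p1 ∨ ¬p3)), u
2. ¬(□¬◇p2 → ¬◇p2), u
3. ¬(¬p1 ∨ ¬p3), u
4. □¬◇p2, u
5. ◇p2, u
6. p1, u
7. p3, u
8. ¬◇p2, u
9. ¬p2, u
10. p2, v
11. ¬◇p2, v
12. ¬p2, v
Accessibility: uRu, uRv, vRv
Branch closes: p2 and ¬p2 both at v.
Every branch of the negation's tableau closes; the branch above is one of them.

Valid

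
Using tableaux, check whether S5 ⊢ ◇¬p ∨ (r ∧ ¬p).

Tableau for the negation ¬(◇¬p ∨ (r ∧ ¬p)):
1. ¬(◇¬p ∨ (r ∧ ¬p)), 0
2. ¬◇¬p, 0   [¬∨-rule on 1]
3. ¬(r ∧ ¬p), 0   [¬∨-rule on 1]
4. p, 0   [¬◇-rule on 2 via 0R0]
Accessibility: 0R0
The negation has an open branch (countermodel exists).

No, not valid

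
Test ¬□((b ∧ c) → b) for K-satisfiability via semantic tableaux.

Unsatisfiable

1. ¬□((b ∧ c) → b), 0
2. ¬((b ∧ c) → b), 1
3. b ∧ c, 1
4. ¬b, 1
5. b, 1
6. c, 1
Accessibility: 0R1
Branch closes: b and ¬b both at 1.
Every branch closes; the branch above is one of them.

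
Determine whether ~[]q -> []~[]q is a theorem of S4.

Tableau for the negation ~(~[]q -> []~[]q):
1. ~(~[]q -> []~[]q), w0
2. ~[]q, w0
3. ~[]~[]q, w0
4. ~q, w1
5. []q, w2
6. q, w2
Accessibility: w0Rw0, w0Rw1, w0Rw2, w1Rw1, w2Rw2
The negation has an open branch (countermodel exists).

Not valid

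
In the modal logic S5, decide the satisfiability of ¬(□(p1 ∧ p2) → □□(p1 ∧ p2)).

1. ¬(□(p1 ∧ p2) → □□(p1 ∧ p2)), u
2. □(p1 ∧ p2), u   [¬→-rule on 1]
3. ¬□□(p1 ∧ p2), u   [¬→-rule on 1]
4. p1 ∧ p2, u   [□-rule on 2 via uRu]
5. p1, u   [∧-rule on 4]
6. p2, u   [∧-rule on 4]
7. ¬□(p1 ∧ p2), v   [¬□-rule on 3: fresh world v, uRv]
8. p1 ∧ p2, v   [□-rule on 2 via uRv]
9. p1, v   [∧-rule on 8]
10. p2, v   [∧-rule on 8]
11. ¬(p1 ∧ p2), w   [¬□-rule on 7: fresh world w, vRw]
12. p1 ∧ p2, w   [□-rule on 2 via uRw]
13. p1, w   [∧-rule on 12]
14. p2, w   [∧-rule on 12]
15. ¬p2, w   [¬∧-rule on 11 (branches; this branch)]
Accessibility: uRu, uRv, uRw, vRu, vRv, vRw, wRu, wRv, wRw
Branch closes: p2 and ¬p2 both at w.
Every branch closes; the branch above is one of them.

Unsatisfiable (every branch closes)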